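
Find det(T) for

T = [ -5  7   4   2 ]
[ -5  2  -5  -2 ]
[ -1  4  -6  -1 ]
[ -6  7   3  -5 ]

The determinant is 1865.

Expand along row 1:
  + (-5) · M_11   where M_11 = det([2 -5 -2; 4 -6 -1; 7 3 -5]) = -107
  − (7) · M_12   where M_12 = det([-5 -5 -2; -1 -6 -1; -6 3 -5]) = -92
  + (4) · M_13   where M_13 = det([-5 2 -2; -1 4 -1; -6 7 -5]) = 33
  − (2) · M_14   where M_14 = det([-5 2 -5; -1 4 -6; -6 7 3]) = -277
det = (+1)·(-5)·(-107) + (-1)·(7)·(-92) + (+1)·(4)·(33) + (-1)·(2)·(-277) = 1865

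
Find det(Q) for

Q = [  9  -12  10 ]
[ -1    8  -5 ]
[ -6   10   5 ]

det(Q) = 770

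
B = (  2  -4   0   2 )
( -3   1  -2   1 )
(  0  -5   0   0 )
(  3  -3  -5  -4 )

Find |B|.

The determinant is 340.

Expand along row 3 (it has 3 zeros):
  − (-5) · M_32   where M_32 = det([2 0 2; -3 -2 1; 3 -5 -4]) = 68
det = (-1)·(-5)·(68) = 340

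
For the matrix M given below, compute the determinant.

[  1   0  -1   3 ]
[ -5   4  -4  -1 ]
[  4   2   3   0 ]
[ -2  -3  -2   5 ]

|M| = 172

Expand along row 1 (it has 1 zero):
  + (1) · M_11   where M_11 = det([4 -4 -1; 2 3 0; -3 -2 5]) = 95
  + (-1) · M_13   where M_13 = det([-5 4 -1; 4 2 0; -2 -3 5]) = -122
  − (3) · M_14   where M_14 = det([-5 4 -4; 4 2 3; -2 -3 -2]) = 15
det = (+1)·(1)·(95) + (+1)·(-1)·(-122) + (-1)·(3)·(15) = 172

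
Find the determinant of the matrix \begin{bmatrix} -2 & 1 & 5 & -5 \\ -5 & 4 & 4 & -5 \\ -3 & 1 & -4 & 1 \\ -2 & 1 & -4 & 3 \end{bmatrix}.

Expand along row 1:
  + (-2) · M_11   where M_11 = det([4 4 -5; 1 -4 1; 1 -4 3]) = -40
  − (1) · M_12   where M_12 = det([-5 4 -5; -3 -4 1; -2 -4 3]) = 48
  + (5) · M_13   where M_13 = det([-5 4 -5; -3 1 1; -2 1 3]) = 23
  − (-5) · M_14   where M_14 = det([-5 4 4; -3 1 -4; -2 1 -4]) = -20
det = (+1)·(-2)·(-40) + (-1)·(1)·(48) + (+1)·(5)·(23) + (-1)·(-5)·(-20) = 47

47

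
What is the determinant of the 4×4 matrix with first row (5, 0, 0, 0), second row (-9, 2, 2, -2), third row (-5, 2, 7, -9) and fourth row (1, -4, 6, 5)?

750

Expand along row 1 (it has 3 zeros):
  + (5) · M_11   where M_11 = det([2 2 -2; 2 7 -9; -4 6 5]) = 150
det = (+1)·(5)·(150) = 750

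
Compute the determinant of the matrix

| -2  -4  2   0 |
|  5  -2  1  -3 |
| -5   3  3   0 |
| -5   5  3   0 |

The determinant is 24.

Expand along column 4 (it has 3 zeros):
  + (-3) · M_24   where M_24 = det([-2 -4 2; -5 3 3; -5 5 3]) = -8
det = (+1)·(-3)·(-8) = 24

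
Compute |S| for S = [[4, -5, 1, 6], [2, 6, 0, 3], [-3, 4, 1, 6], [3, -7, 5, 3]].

-1539

Expand along row 2 (it has 1 zero):
  − (2) · M_21   where M_21 = det([-5 1 6; 4 1 6; -7 5 3]) = 243
  + (6) · M_22   where M_22 = det([4 1 6; -3 1 6; 3 5 3]) = -189
  + (3) · M_24   where M_24 = det([4 -5 1; -3 4 1; 3 -7 5]) = 27
det = (-1)·(2)·(243) + (+1)·(6)·(-189) + (+1)·(3)·(27) = -1539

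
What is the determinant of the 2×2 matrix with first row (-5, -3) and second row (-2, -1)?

-1

det = (-5)·(-1) − (-3)·(-2) = 5 − 6 = -1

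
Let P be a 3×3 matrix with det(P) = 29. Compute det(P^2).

det(P^2) = (det P)^2 = (29)^2 = 841

841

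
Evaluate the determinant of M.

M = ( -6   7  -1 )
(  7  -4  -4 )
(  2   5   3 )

|M| = -294

Expand along row 1:
  + (-6) · |-4 -4; 5 3| = (-6)·(-12 − (-20)) = -48
  − 7 · |7 -4; 2 3| = −7·(21 − (-8)) = -203
  + (-1) · |7 -4; 2 5| = (-1)·(35 − (-8)) = -43
Sum: (-48) + (-203) + (-43) = -294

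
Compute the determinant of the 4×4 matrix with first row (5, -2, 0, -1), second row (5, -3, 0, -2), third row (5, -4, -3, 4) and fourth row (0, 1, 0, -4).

The determinant is -75.

Expand along column 3 (it has 3 zeros):
  + (-3) · M_33   where M_33 = det([5 -2 -1; 5 -3 -2; 0 1 -4]) = 25
det = (+1)·(-3)·(25) = -75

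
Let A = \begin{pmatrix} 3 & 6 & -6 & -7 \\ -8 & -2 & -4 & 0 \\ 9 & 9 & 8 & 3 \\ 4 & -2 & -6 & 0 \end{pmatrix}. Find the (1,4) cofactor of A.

-348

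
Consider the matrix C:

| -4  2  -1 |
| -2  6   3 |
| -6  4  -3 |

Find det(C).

Expand along column 1:
  + (-4) · |6 3; 4 -3| = (-4)·(-18 − 12) = 120
  − (-2) · |2 -1; 4 -3| = −(-2)·(-6 − (-4)) = -4
  + (-6) · |2 -1; 6 3| = (-6)·(6 − (-6)) = -72
Sum: (120) + (-4) + (-72) = 44

det(C) = 44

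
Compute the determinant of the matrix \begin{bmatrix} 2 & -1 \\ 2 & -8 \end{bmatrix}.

-14

det = 2·(-8) − (-1)·2 = -16 − (-2) = -14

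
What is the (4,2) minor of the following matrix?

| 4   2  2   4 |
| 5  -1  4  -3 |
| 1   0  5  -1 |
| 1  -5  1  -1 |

Delete row 4 and column 2; the remaining 3×3 submatrix is [4 2 4; 5 4 -3; 1 5 -1].
Its determinant is 132.

132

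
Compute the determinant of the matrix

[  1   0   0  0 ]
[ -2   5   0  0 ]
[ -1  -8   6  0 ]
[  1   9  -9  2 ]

The matrix is lower triangular, so the determinant is the product of the diagonal entries:
det = (1) · (5) · (6) · (2) = 60

60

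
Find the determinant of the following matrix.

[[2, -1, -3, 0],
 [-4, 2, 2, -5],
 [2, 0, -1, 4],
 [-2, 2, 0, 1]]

Expand along row 1 (it has 1 zero):
  + (2) · M_11   where M_11 = det([2 2 -5; 0 -1 4; 2 0 1]) = 4
  − (-1) · M_12   where M_12 = det([-4 2 -5; 2 -1 4; -2 0 1]) = -6
  + (-3) · M_13   where M_13 = det([-4 2 -5; 2 0 4; -2 2 1]) = -8
det = (+1)·(2)·(4) + (-1)·(-1)·(-6) + (+1)·(-3)·(-8) = 26

26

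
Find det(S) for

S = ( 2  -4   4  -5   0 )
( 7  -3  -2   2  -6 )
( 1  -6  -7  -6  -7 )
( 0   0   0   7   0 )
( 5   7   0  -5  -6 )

Expand along row 4 (it has 4 zeros):
  + (7) · M_44   where M_44 = det([2 -4 4 0; 7 -3 -2 -6; 1 -6 -7 -7; 5 7 0 -6]) = 1908
det = (+1)·(7)·(1908) = 13356

det(S) = 13356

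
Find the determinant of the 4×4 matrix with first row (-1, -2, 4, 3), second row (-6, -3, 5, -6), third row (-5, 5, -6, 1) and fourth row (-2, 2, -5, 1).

The determinant is -639.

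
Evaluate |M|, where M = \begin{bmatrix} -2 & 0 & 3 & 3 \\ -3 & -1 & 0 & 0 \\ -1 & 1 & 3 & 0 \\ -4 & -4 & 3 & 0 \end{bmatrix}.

108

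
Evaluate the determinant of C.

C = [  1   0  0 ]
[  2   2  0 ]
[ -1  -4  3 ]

The determinant is 6.

C is lower triangular, so det(C) is the product of the diagonal entries:
det = (1) · (2) · (3) = 6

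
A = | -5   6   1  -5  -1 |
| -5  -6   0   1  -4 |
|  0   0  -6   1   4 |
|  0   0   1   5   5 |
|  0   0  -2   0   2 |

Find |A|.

|A| = -1920

A is block upper-triangular with a 2×2 block and a 3×3 block on the diagonal, so its determinant equals the product of the determinants of the diagonal blocks.
det of the 2×2 block = 60
det of the 3×3 block = -32
det = (60)·(-32) = -1920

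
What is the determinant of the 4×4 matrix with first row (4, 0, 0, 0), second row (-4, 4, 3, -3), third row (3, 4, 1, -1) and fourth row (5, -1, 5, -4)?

-32

Expand along row 1 (it has 3 zeros):
  + (4) · M_11   where M_11 = det([4 3 -3; 4 1 -1; -1 5 -4]) = -8
det = (+1)·(4)·(-8) = -32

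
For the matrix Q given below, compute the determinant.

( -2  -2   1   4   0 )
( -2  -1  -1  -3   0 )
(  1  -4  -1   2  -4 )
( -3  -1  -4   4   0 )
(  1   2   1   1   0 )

The determinant is -456.

Expand along column 5 (it has 4 zeros):
  + (-4) · M_35   where M_35 = det([-2 -2 1 4; -2 -1 -1 -3; -3 -1 -4 4; 1 2 1 1]) = 114
det = (+1)·(-4)·(114) = -456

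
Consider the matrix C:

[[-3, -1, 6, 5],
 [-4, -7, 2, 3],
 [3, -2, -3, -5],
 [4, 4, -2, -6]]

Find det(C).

|C| = -216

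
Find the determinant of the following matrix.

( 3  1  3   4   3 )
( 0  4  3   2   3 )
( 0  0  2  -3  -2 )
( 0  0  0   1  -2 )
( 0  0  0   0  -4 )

The determinant is -96.

The matrix is upper triangular, so the determinant is the product of the diagonal entries:
det = (3) · (4) · (2) · (1) · (-4) = -96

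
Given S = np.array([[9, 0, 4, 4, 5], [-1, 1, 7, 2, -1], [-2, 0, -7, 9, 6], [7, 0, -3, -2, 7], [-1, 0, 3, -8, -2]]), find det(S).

The determinant is 2551.

Expand along column 2 (it has 4 zeros):
  + (1) · M_22   where M_22 = det([9 4 4 5; -2 -7 9 6; 7 -3 -2 7; -1 3 -8 -2]) = 2551
det = (+1)·(1)·(2551) = 2551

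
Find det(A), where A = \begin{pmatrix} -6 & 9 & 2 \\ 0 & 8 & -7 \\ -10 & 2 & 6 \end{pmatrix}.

Expand along column 1:
  + (-6) · |8 -7; 2 6| = (-6)·(48 − (-14)) = -372
  + (-10) · |9 2; 8 -7| = (-10)·(-63 − 16) = 790
Sum: (-372) + (790) = 418

det(A) = 418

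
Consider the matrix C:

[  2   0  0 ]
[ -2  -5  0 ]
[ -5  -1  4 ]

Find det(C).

The determinant is -40.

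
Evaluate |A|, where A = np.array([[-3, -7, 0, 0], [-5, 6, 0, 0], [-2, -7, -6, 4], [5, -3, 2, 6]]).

2332

A is block lower-triangular with a 2×2 block and a 2×2 block on the diagonal, so its determinant equals the product of the determinants of the diagonal blocks.
det of the 2×2 block = -53
det of the 2×2 block = -44
det = (-53)·(-44) = 2332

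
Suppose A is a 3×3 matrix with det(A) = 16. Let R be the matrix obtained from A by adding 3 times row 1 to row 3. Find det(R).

16

Adding a multiple of one row to another leaves the determinant unchanged.
det(R) = (1)·(16) = 16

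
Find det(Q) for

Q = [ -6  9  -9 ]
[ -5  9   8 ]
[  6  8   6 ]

Expand along column 1:
  + (-6) · |9 8; 8 6| = (-6)·(54 − 64) = 60
  − (-5) · |9 -9; 8 6| = −(-5)·(54 − (-72)) = 630
  + 6 · |9 -9; 9 8| = 6·(72 − (-81)) = 918
Sum: (60) + (630) + (918) = 1608

1608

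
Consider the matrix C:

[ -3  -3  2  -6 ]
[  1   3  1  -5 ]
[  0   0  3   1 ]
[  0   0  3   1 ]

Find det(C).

|C| = 0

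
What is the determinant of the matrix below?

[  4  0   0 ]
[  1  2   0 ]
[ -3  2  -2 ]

The matrix is lower triangular, so the determinant is the product of the diagonal entries:
det = (4) · (2) · (-2) = -16

-16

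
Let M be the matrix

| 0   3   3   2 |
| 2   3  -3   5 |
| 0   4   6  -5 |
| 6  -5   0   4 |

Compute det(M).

-1038

Expand along column 1 (it has 2 zeros):
  − (2) · M_21   where M_21 = det([3 3 2; 4 6 -5; -5 0 4]) = 159
  − (6) · M_41   where M_41 = det([3 3 2; 3 -3 5; 4 6 -5]) = 120
det = (-1)·(2)·(159) + (-1)·(6)·(120) = -1038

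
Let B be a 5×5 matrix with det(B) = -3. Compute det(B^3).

det(B^3) = (det B)^3 = (-3)^3 = -27

The determinant is -27.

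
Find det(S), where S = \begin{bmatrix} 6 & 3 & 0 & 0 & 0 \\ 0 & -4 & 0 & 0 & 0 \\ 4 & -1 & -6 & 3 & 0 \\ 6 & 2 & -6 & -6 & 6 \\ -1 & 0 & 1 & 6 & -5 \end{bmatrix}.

864

S is block lower-triangular with a 2×2 block and a 3×3 block on the diagonal, so its determinant equals the product of the determinants of the diagonal blocks.
det of the 2×2 block = -24
det of the 3×3 block = -36
det = (-24)·(-36) = 864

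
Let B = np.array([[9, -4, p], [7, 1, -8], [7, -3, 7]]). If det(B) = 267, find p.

0

Expanding along the row containing p, det(B) is linear in p: det(B) = (-28)·p + (267).
Set (-28)·p + (267) = 267  ⇒  (-28)·p = 0  ⇒  p = 0.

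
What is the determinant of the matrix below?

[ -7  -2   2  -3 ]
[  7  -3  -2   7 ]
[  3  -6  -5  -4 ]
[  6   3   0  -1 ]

1015

Expand along row 4 (it has 1 zero):
  − (6) · M_41   where M_41 = det([-2 2 -3; -3 -2 7; -6 -5 -4]) = -203
  + (3) · M_42   where M_42 = det([-7 2 -3; 7 -2 7; 3 -5 -4]) = -116
  + (-1) · M_44   where M_44 = det([-7 -2 2; 7 -3 -2; 3 -6 -5]) = -145
det = (-1)·(6)·(-203) + (+1)·(3)·(-116) + (+1)·(-1)·(-145) = 1015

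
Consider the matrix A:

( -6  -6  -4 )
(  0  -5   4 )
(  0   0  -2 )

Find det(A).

-60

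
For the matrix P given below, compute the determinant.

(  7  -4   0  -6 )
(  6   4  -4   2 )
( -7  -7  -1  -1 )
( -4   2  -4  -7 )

det(P) = 4428

Expand along row 1 (it has 1 zero):
  + (7) · M_11   where M_11 = det([4 -4 2; -7 -1 -1; 2 -4 -7]) = 276
  − (-4) · M_12   where M_12 = det([6 -4 2; -7 -1 -1; -4 -4 -7]) = 246
  − (-6) · M_14   where M_14 = det([6 4 -4; -7 -7 -1; -4 2 -4]) = 252
det = (+1)·(7)·(276) + (-1)·(-4)·(246) + (-1)·(-6)·(252) = 4428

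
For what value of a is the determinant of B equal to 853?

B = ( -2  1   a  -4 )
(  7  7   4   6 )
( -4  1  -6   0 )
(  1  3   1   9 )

a = -1

Expanding along the row containing a, det(B) is linear in a: det(B) = (237)·a + (1090).
Set (237)·a + (1090) = 853  ⇒  (237)·a = -237  ⇒  a = -1.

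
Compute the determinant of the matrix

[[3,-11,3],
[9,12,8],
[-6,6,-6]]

Expand along column 1:
  + 3 · |12 8; 6 -6| = 3·(-72 − 48) = -360
  − 9 · |-11 3; 6 -6| = −9·(66 − 18) = -432
  + (-6) · |-11 3; 12 8| = (-6)·(-88 − 36) = 744
Sum: (-360) + (-432) + (744) = -48

-48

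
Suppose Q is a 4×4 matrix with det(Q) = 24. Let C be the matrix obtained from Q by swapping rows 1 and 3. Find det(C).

-24

Swapping two rows multiplies the determinant by −1.
det(C) = (-1)·(24) = -24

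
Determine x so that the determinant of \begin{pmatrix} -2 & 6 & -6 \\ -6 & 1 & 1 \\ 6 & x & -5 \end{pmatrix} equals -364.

-7

Expanding along the row containing x, det(A) is linear in x: det(A) = (38)·x + (-98).
Set (38)·x + (-98) = -364  ⇒  (38)·x = -266  ⇒  x = -7.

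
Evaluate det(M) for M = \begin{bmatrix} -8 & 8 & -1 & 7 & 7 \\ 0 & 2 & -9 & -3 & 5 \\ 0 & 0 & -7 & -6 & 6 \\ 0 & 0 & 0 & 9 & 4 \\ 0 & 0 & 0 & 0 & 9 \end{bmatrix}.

M is upper triangular, so det(M) is the product of the diagonal entries:
det = (-8) · (2) · (-7) · (9) · (9) = 9072

9072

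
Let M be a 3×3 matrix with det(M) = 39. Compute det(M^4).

2313441

det(M^4) = (det M)^4 = (39)^4 = 2313441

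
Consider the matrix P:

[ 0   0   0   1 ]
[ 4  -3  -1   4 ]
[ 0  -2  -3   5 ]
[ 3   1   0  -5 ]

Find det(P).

|P| = -33

Expand along row 1 (it has 3 zeros):
  − (1) · M_14   where M_14 = det([4 -3 -1; 0 -2 -3; 3 1 0]) = 33
det = (-1)·(1)·(33) = -33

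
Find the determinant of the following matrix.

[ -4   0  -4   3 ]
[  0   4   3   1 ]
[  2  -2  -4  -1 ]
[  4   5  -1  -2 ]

The determinant is -158.

Expand along row 1 (it has 1 zero):
  + (-4) · M_11   where M_11 = det([4 3 1; -2 -4 -1; 5 -1 -2]) = 23
  + (-4) · M_13   where M_13 = det([0 4 1; 2 -2 -1; 4 5 -2]) = 18
  − (3) · M_14   where M_14 = det([0 4 3; 2 -2 -4; 4 5 -1]) = -2
det = (+1)·(-4)·(23) + (+1)·(-4)·(18) + (-1)·(3)·(-2) = -158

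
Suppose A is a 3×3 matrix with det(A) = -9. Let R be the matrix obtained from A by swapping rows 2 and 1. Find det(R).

|R| = 9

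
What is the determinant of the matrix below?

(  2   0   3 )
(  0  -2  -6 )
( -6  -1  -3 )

Expand along row 1:
  + 2 · |-2 -6; -1 -3| = 2·(6 − 6) = 0
  + 3 · |0 -2; -6 -1| = 3·(0 − 12) = -36
Sum: (0) + (-36) = -36

The determinant is -36.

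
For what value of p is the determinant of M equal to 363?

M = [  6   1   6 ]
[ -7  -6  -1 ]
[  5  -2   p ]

Expanding along the column containing p, det(M) is linear in p: det(M) = (-29)·p + (247).
Set (-29)·p + (247) = 363  ⇒  (-29)·p = 116  ⇒  p = -4.

-4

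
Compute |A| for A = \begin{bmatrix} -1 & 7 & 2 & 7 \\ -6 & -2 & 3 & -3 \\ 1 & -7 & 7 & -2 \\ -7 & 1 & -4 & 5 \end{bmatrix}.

Expand along row 1:
  + (-1) · M_11   where M_11 = det([-2 3 -3; -7 7 -2; 1 -4 5]) = -18
  − (7) · M_12   where M_12 = det([-6 3 -3; 1 7 -2; -7 -4 5]) = -270
  + (2) · M_13   where M_13 = det([-6 -2 -3; 1 -7 -2; -7 1 5]) = 324
  − (7) · M_14   where M_14 = det([-6 -2 3; 1 -7 7; -7 1 -4]) = -180
det = (+1)·(-1)·(-18) + (-1)·(7)·(-270) + (+1)·(2)·(324) + (-1)·(7)·(-180) = 3816

3816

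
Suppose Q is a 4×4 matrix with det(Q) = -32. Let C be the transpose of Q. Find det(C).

|C| = -32

det(Qᵀ) = det(Q).
det(C) = (1)·(-32) = -32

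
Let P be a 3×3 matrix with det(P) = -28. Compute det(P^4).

det(P^4) = (det P)^4 = (-28)^4 = 614656

The determinant is 614656.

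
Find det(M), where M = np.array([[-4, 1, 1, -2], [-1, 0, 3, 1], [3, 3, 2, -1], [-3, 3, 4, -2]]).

Expand along row 2 (it has 1 zero):
  − (-1) · M_21   where M_21 = det([1 1 -2; 3 2 -1; 3 4 -2]) = -9
  − (3) · M_23   where M_23 = det([-4 1 -2; 3 3 -1; -3 3 -2]) = -15
  + (1) · M_24   where M_24 = det([-4 1 1; 3 3 2; -3 3 4]) = -24
det = (-1)·(-1)·(-9) + (-1)·(3)·(-15) + (+1)·(1)·(-24) = 12

|M| = 12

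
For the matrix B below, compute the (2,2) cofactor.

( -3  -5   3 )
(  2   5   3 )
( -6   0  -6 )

Delete row 2 and column 2; the remaining 2×2 submatrix is [-3 3; -6 -6].
Its determinant is (-3)·(-6) − 3·(-6) = 36.
The cofactor carries sign (−1)^(2+2) = +1, so C_{2,2} = +(36) = 36.

36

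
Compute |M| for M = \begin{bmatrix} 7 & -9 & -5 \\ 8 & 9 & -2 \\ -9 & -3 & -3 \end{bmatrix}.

|M| = -894

Expand along column 1:
  + 7 · |9 -2; -3 -3| = 7·(-27 − 6) = -231
  − 8 · |-9 -5; -3 -3| = −8·(27 − 15) = -96
  + (-9) · |-9 -5; 9 -2| = (-9)·(18 − (-45)) = -567
Sum: (-231) + (-96) + (-567) = -894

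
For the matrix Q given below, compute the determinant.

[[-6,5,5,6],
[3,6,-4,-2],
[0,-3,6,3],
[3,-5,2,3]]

|Q| = -1062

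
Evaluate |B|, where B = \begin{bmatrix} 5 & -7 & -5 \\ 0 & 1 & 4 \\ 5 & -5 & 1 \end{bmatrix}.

-10

Expand along row 2:
  + 1 · |5 -5; 5 1| = 1·(5 − (-25)) = 30
  − 4 · |5 -7; 5 -5| = −4·(-25 − (-35)) = -40
Sum: (30) + (-40) = -10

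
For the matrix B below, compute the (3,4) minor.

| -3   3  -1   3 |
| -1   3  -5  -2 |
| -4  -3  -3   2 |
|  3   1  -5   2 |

Delete row 3 and column 4; the remaining 3×3 submatrix is [-3 3 -1; -1 3 -5; 3 1 -5].
Its determinant is -20.

The minor is -20.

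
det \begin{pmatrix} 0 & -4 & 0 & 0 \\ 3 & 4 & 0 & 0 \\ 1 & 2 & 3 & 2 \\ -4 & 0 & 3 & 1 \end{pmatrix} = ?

The matrix is block lower-triangular with a 2×2 block and a 2×2 block on the diagonal, so its determinant equals the product of the determinants of the diagonal blocks.
det of the 2×2 block = 12
det of the 2×2 block = -3
det = (12)·(-3) = -36

-36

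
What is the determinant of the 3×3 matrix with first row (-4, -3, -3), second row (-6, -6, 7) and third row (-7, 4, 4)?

Expand along column 1:
  + (-4) · |-6 7; 4 4| = (-4)·(-24 − 28) = 208
  − (-6) · |-3 -3; 4 4| = −(-6)·(-12 − (-12)) = 0
  + (-7) · |-3 -3; -6 7| = (-7)·(-21 − 18) = 273
Sum: (208) + (0) + (273) = 481

481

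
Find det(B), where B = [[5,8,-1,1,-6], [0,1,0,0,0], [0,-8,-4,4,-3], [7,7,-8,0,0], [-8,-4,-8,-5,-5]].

Expand along row 2 (it has 4 zeros):
  + (1) · M_22   where M_22 = det([5 -1 1 -6; 0 -4 4 -3; 7 -8 0 0; -8 -8 -5 -5]) = -4655
det = (+1)·(1)·(-4655) = -4655

-4655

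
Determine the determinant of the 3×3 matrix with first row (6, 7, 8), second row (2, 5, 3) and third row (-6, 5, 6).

The determinant is 200.

Expand along column 1:
  + 6 · |5 3; 5 6| = 6·(30 − 15) = 90
  − 2 · |7 8; 5 6| = −2·(42 − 40) = -4
  + (-6) · |7 8; 5 3| = (-6)·(21 − 40) = 114
Sum: (90) + (-4) + (114) = 200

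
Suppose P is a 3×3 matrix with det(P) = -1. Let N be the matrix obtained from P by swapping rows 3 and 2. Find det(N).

1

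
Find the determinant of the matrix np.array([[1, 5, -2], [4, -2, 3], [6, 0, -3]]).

Expand along row 3:
  + 6 · |5 -2; -2 3| = 6·(15 − 4) = 66
  + (-3) · |1 5; 4 -2| = (-3)·(-2 − 20) = 66
Sum: (66) + (66) = 132

132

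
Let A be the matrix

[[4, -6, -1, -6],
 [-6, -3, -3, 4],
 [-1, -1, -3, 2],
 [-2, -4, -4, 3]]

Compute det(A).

Expand along row 1:
  + (4) · M_11   where M_11 = det([-3 -3 4; -1 -3 2; -4 -4 3]) = -14
  − (-6) · M_12   where M_12 = det([-6 -3 4; -1 -3 2; -2 -4 3]) = 1
  + (-1) · M_13   where M_13 = det([-6 -3 4; -1 -1 2; -2 -4 3]) = -19
  − (-6) · M_14   where M_14 = det([-6 -3 -3; -1 -1 -3; -2 -4 -4]) = 36
det = (+1)·(4)·(-14) + (-1)·(-6)·(1) + (+1)·(-1)·(-19) + (-1)·(-6)·(36) = 185

|A| = 185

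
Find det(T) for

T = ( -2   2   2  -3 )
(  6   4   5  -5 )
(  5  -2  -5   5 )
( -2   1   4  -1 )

|T| = 145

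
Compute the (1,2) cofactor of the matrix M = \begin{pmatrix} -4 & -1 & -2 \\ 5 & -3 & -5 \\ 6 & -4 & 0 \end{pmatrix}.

-30

Delete row 1 and column 2; the remaining 2×2 submatrix is [5 -5; 6 0].
Its determinant is 5·0 − (-5)·6 = 30.
The cofactor carries sign (−1)^(1+2) = −1, so C_{1,2} = −(30) = -30.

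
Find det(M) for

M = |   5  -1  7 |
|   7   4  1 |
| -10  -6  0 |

det(M) = 26

Expand along column 3:
  + 7 · |7 4; -10 -6| = 7·(-42 − (-40)) = -14
  − 1 · |5 -1; -10 -6| = −1·(-30 − 10) = 40
Sum: (-14) + (40) = 26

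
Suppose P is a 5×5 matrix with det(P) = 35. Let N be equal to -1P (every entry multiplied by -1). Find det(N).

-35

For a 5×5 matrix, det(-1P) = (-1)^5·det(P) = -1·det(P).
det(N) = (-1)·(35) = -35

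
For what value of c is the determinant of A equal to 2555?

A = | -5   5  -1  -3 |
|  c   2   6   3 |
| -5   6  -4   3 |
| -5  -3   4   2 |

Expanding along the row containing c, det(A) is linear in c: det(A) = (115)·c + (2325).
Set (115)·c + (2325) = 2555  ⇒  (115)·c = 230  ⇒  c = 2.

2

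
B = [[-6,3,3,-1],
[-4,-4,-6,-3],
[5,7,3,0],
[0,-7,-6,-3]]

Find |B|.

Expand along row 3 (it has 1 zero):
  + (5) · M_31   where M_31 = det([3 3 -1; -4 -6 -3; -7 -6 -3]) = 45
  − (7) · M_32   where M_32 = det([-6 3 -1; -4 -6 -3; 0 -6 -3]) = -60
  + (3) · M_33   where M_33 = det([-6 3 -1; -4 -4 -3; 0 -7 -3]) = -10
det = (+1)·(5)·(45) + (-1)·(7)·(-60) + (+1)·(3)·(-10) = 615

615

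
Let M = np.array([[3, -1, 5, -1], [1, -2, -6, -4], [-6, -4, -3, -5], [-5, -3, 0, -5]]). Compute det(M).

det(M) = 301

Expand along row 4 (it has 1 zero):
  − (-5) · M_41   where M_41 = det([-1 5 -1; -2 -6 -4; -4 -3 -5]) = 30
  + (-3) · M_42   where M_42 = det([3 5 -1; 1 -6 -4; -6 -3 -5]) = 238
  + (-5) · M_44   where M_44 = det([3 -1 5; 1 -2 -6; -6 -4 -3]) = -173
det = (-1)·(-5)·(30) + (+1)·(-3)·(238) + (+1)·(-5)·(-173) = 301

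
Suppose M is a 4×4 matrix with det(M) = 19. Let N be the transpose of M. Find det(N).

|N| = 19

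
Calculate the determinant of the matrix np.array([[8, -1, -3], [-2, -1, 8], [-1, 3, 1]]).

Expand along row 1:
  + 8 · |-1 8; 3 1| = 8·(-1 − 24) = -200
  − (-1) · |-2 8; -1 1| = −(-1)·(-2 − (-8)) = 6
  + (-3) · |-2 -1; -1 3| = (-3)·(-6 − 1) = 21
Sum: (-200) + (6) + (21) = -173

The determinant is -173.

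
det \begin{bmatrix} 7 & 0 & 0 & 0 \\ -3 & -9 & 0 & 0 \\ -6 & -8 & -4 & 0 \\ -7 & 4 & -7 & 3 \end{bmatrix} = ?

756

The matrix is lower triangular, so the determinant is the product of the diagonal entries:
det = (7) · (-9) · (-4) · (3) = 756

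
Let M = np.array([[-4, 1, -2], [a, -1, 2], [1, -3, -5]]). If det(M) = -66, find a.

-2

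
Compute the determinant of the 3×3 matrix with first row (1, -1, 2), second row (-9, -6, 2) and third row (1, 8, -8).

Expand along column 1:
  + 1 · |-6 2; 8 -8| = 1·(48 − 16) = 32
  − (-9) · |-1 2; 8 -8| = −(-9)·(8 − 16) = -72
  + 1 · |-1 2; -6 2| = 1·(-2 − (-12)) = 10
Sum: (32) + (-72) + (10) = -30

The determinant is -30.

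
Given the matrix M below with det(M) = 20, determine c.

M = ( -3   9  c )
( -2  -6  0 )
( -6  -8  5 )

Expanding along the column containing c, det(M) is linear in c: det(M) = (-20)·c + (180).
Set (-20)·c + (180) = 20  ⇒  (-20)·c = -160  ⇒  c = 8.

c = 8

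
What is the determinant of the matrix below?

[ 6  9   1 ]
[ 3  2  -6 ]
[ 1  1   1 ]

Expand along column 1:
  + 6 · |2 -6; 1 1| = 6·(2 − (-6)) = 48
  − 3 · |9 1; 1 1| = −3·(9 − 1) = -24
  + 1 · |9 1; 2 -6| = 1·(-54 − 2) = -56
Sum: (48) + (-24) + (-56) = -32

-32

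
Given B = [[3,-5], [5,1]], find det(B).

det(B) = 3·1 − (-5)·5 = 3 − (-25) = 28

det(B) = 28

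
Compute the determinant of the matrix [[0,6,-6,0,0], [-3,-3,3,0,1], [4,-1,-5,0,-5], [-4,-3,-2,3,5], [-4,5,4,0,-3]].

Expand along column 4 (it has 4 zeros):
  + (3) · M_44   where M_44 = det([0 6 -6 0; -3 -3 3 1; 4 -1 -5 -5; -4 5 4 -3]) = 1062
det = (+1)·(3)·(1062) = 3186

3186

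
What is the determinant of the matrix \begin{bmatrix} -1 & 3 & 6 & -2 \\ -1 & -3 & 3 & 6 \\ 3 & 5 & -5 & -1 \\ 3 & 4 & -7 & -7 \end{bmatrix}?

-159

Expand along row 1:
  + (-1) · M_11   where M_11 = det([-3 3 6; 5 -5 -1; 4 -7 -7]) = -81
  − (3) · M_12   where M_12 = det([-1 3 6; 3 -5 -1; 3 -7 -7]) = -10
  + (6) · M_13   where M_13 = det([-1 -3 6; 3 5 -1; 3 4 -7]) = -41
  − (-2) · M_14   where M_14 = det([-1 -3 3; 3 5 -5; 3 4 -7]) = -12
det = (+1)·(-1)·(-81) + (-1)·(3)·(-10) + (+1)·(6)·(-41) + (-1)·(-2)·(-12) = -159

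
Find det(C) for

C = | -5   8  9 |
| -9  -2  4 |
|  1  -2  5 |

582

Expand along column 1:
  + (-5) · |-2 4; -2 5| = (-5)·(-10 − (-8)) = 10
  − (-9) · |8 9; -2 5| = −(-9)·(40 − (-18)) = 522
  + 1 · |8 9; -2 4| = 1·(32 − (-18)) = 50
Sum: (10) + (522) + (50) = 582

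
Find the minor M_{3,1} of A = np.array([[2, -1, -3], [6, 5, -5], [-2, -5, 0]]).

20

Delete row 3 and column 1; the remaining 2×2 submatrix is [-1 -3; 5 -5].
Its determinant is (-1)·(-5) − (-3)·5 = 20.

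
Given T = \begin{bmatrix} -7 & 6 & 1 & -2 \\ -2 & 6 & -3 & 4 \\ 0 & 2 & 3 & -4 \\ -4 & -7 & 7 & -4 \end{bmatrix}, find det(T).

The determinant is -836.

Expand along row 3 (it has 1 zero):
  − (2) · M_32   where M_32 = det([-7 1 -2; -2 -3 4; -4 7 -4]) = 140
  + (3) · M_33   where M_33 = det([-7 6 -2; -2 6 4; -4 -7 -4]) = -248
  − (-4) · M_34   where M_34 = det([-7 6 1; -2 6 -3; -4 -7 7]) = 47
det = (-1)·(2)·(140) + (+1)·(3)·(-248) + (-1)·(-4)·(47) = -836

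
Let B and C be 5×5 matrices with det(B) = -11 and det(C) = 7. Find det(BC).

det(BC) = det(B)·det(C) = (-11)·(7) = -77

|BC| = -77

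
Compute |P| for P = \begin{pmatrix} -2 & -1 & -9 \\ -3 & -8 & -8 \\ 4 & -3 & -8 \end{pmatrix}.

|P| = -393

Expand along row 1:
  + (-2) · |-8 -8; -3 -8| = (-2)·(64 − 24) = -80
  − (-1) · |-3 -8; 4 -8| = −(-1)·(24 − (-32)) = 56
  + (-9) · |-3 -8; 4 -3| = (-9)·(9 − (-32)) = -369
Sum: (-80) + (56) + (-369) = -393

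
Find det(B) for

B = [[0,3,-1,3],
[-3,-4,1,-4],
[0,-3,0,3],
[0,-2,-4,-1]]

|B| = 243

Expand along column 1 (it has 3 zeros):
  − (-3) · M_21   where M_21 = det([3 -1 3; -3 0 3; -2 -4 -1]) = 81
det = (-1)·(-3)·(81) = 243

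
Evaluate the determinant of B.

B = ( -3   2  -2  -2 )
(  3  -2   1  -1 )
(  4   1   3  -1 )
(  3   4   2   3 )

Expand along row 1:
  + (-3) · M_11   where M_11 = det([-2 1 -1; 1 3 -1; 4 2 3]) = -19
  − (2) · M_12   where M_12 = det([3 1 -1; 4 3 -1; 3 2 3]) = 19
  + (-2) · M_13   where M_13 = det([3 -2 -1; 4 1 -1; 3 4 3]) = 38
  − (-2) · M_14   where M_14 = det([3 -2 1; 4 1 3; 3 4 2]) = -19
det = (+1)·(-3)·(-19) + (-1)·(2)·(19) + (+1)·(-2)·(38) + (-1)·(-2)·(-19) = -95

det(B) = -95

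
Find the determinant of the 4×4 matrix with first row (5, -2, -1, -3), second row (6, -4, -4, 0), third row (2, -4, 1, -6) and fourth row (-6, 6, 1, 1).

316

Expand along row 2 (it has 1 zero):
  − (6) · M_21   where M_21 = det([-2 -1 -3; -4 1 -6; 6 1 1]) = 48
  + (-4) · M_22   where M_22 = det([5 -1 -3; 2 1 -6; -6 1 1]) = -23
  − (-4) · M_23   where M_23 = det([5 -2 -3; 2 -4 -6; -6 6 1]) = 128
det = (-1)·(6)·(48) + (+1)·(-4)·(-23) + (-1)·(-4)·(128) = 316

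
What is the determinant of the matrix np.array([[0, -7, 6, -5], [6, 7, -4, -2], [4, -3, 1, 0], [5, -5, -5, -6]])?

2717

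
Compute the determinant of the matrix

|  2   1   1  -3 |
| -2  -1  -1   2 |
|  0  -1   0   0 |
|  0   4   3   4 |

6

Expand along row 3 (it has 3 zeros):
  − (-1) · M_32   where M_32 = det([2 1 -3; -2 -1 2; 0 3 4]) = 6
det = (-1)·(-1)·(6) = 6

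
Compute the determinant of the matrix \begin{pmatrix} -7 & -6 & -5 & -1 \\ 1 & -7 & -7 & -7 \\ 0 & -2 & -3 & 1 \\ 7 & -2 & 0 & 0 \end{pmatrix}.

-800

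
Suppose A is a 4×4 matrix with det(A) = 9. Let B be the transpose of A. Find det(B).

|B| = 9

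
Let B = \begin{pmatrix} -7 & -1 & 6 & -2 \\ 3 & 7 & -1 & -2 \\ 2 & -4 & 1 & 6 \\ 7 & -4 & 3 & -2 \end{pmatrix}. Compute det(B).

Expand along row 1:
  + (-7) · M_11   where M_11 = det([7 -1 -2; -4 1 6; -4 3 -2]) = -92
  − (-1) · M_12   where M_12 = det([3 -1 -2; 2 1 6; 7 3 -2]) = -104
  + (6) · M_13   where M_13 = det([3 7 -2; 2 -4 6; 7 -4 -2]) = 378
  − (-2) · M_14   where M_14 = det([3 7 -1; 2 -4 1; 7 -4 3]) = -37
det = (+1)·(-7)·(-92) + (-1)·(-1)·(-104) + (+1)·(6)·(378) + (-1)·(-2)·(-37) = 2734

|B| = 2734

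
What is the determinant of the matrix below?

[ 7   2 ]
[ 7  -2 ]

-28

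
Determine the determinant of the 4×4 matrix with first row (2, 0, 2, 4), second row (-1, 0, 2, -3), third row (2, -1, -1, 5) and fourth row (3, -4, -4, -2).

Expand along column 2 (it has 2 zeros):
  − (-1) · M_32   where M_32 = det([2 2 4; -1 2 -3; 3 -4 -2]) = -62
  + (-4) · M_42   where M_42 = det([2 2 4; -1 2 -3; 2 -1 5]) = 0
det = (-1)·(-1)·(-62) + (+1)·(-4)·(0) = -62

The determinant is -62.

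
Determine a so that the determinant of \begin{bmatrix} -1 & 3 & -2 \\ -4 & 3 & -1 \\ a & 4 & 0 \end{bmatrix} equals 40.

a = 4

Expanding along the row containing a, det(A) is linear in a: det(A) = (3)·a + (28).
Set (3)·a + (28) = 40  ⇒  (3)·a = 12  ⇒  a = 4.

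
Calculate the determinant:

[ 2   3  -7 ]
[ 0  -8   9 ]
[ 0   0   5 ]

-80

The matrix is upper triangular, so the determinant is the product of the diagonal entries:
det = (2) · (-8) · (5) = -80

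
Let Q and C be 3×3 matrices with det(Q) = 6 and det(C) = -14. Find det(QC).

The determinant is -84.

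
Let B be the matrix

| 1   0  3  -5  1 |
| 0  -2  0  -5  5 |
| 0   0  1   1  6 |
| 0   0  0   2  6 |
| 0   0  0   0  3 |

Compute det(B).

The determinant is -12.

B is upper triangular, so det(B) is the product of the diagonal entries:
det = (1) · (-2) · (1) · (2) · (3) = -12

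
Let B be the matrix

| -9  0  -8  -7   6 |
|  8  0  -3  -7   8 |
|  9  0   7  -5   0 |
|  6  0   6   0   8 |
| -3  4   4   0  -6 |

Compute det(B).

|B| = 40688

Expand along column 2 (it has 4 zeros):
  − (4) · M_52   where M_52 = det([-9 -8 -7 6; 8 -3 -7 8; 9 7 -5 0; 6 6 0 8]) = -10172
det = (-1)·(4)·(-10172) = 40688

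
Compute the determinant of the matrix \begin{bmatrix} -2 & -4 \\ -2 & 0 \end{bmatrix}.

-8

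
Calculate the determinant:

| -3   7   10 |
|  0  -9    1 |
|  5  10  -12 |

191

Expand along column 1:
  + (-3) · |-9 1; 10 -12| = (-3)·(108 − 10) = -294
  + 5 · |7 10; -9 1| = 5·(7 − (-90)) = 485
Sum: (-294) + (485) = 191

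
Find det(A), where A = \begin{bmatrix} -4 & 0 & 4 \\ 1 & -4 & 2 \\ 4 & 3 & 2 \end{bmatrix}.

det(A) = 132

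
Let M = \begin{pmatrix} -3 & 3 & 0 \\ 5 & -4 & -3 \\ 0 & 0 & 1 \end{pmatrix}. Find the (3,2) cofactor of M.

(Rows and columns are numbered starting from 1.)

-9

Delete row 3 and column 2; the remaining 2×2 submatrix is [-3 0; 5 -3].
Its determinant is (-3)·(-3) − 0·5 = 9.
The cofactor carries sign (−1)^(3+2) = −1, so C_{3,2} = −(9) = -9.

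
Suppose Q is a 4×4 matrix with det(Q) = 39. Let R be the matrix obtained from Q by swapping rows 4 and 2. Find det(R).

Swapping two rows multiplies the determinant by −1.
det(R) = (-1)·(39) = -39

-39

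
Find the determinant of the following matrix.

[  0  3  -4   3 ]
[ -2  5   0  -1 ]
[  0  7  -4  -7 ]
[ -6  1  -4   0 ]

Expand along column 1 (it has 2 zeros):
  − (-2) · M_21   where M_21 = det([3 -4 3; 7 -4 -7; 1 -4 0]) = -128
  − (-6) · M_41   where M_41 = det([3 -4 3; 5 0 -1; 7 -4 -7]) = -184
det = (-1)·(-2)·(-128) + (-1)·(-6)·(-184) = -1360

-1360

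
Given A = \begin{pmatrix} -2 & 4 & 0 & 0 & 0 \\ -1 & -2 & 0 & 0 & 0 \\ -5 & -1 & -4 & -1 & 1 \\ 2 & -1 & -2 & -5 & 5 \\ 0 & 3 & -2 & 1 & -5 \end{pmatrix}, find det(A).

A is block lower-triangular with a 2×2 block and a 3×3 block on the diagonal, so its determinant equals the product of the determinants of the diagonal blocks.
det of the 2×2 block = 8
det of the 3×3 block = -72
det = (8)·(-72) = -576

|A| = -576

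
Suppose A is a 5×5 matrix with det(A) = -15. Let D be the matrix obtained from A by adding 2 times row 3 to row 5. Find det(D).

-15

Adding a multiple of one row to another leaves the determinant unchanged.
det(D) = (1)·(-15) = -15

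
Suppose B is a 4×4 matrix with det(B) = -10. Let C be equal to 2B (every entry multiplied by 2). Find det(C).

For a 4×4 matrix, det(2B) = 2^4·det(B) = 16·det(B).
det(C) = (16)·(-10) = -160

det(C) = -160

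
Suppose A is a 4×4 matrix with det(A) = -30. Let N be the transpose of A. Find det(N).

det(Aᵀ) = det(A).
det(N) = (1)·(-30) = -30

-30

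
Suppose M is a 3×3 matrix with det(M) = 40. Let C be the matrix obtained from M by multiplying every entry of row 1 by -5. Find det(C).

det(C) = -200

Scaling one row by -5 multiplies the determinant by -5.
det(C) = (-5)·(40) = -200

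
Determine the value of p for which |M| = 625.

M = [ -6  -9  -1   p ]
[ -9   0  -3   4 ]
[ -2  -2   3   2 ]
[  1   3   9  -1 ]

p = 4

Expanding along the column containing p, det(M) is linear in p: det(M) = (-255)·p + (1645).
Set (-255)·p + (1645) = 625  ⇒  (-255)·p = -1020  ⇒  p = 4.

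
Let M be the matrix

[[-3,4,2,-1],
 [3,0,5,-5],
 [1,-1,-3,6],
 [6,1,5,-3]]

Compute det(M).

Expand along row 2 (it has 1 zero):
  − (3) · M_21   where M_21 = det([4 2 -1; -1 -3 6; 1 5 -3]) = -76
  − (5) · M_23   where M_23 = det([-3 4 -1; 1 -1 6; 6 1 -3]) = 158
  + (-5) · M_24   where M_24 = det([-3 4 2; 1 -1 -3; 6 1 5]) = -72
det = (-1)·(3)·(-76) + (-1)·(5)·(158) + (+1)·(-5)·(-72) = -202

-202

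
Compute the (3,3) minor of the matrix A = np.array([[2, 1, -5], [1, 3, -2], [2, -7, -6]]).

The minor is 5.

Delete row 3 and column 3; the remaining 2×2 submatrix is [2 1; 1 3].
Its determinant is 2·3 − 1·1 = 5.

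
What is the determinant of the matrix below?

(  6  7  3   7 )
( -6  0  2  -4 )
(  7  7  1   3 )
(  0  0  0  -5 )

350

Expand along row 4 (it has 3 zeros):
  + (-5) · M_44   where M_44 = det([6 7 3; -6 0 2; 7 7 1]) = -70
det = (+1)·(-5)·(-70) = 350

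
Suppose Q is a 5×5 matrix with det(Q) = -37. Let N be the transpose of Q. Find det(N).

The determinant is -37.

det(Qᵀ) = det(Q).
det(N) = (1)·(-37) = -37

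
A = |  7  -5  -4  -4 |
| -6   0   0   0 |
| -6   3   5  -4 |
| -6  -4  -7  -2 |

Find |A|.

Expand along row 2 (it has 3 zeros):
  − (-6) · M_21   where M_21 = det([-5 -4 -4; 3 5 -4; -4 -7 -2]) = 106
det = (-1)·(-6)·(106) = 636

det(A) = 636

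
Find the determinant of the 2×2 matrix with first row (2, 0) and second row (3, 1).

2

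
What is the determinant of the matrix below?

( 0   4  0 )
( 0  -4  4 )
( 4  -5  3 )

Expand along column 1:
  + 4 · |4 0; -4 4| = 4·(16 − 0) = 64

64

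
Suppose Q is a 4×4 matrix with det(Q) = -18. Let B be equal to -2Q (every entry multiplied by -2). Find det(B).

The determinant is -288.

For a 4×4 matrix, det(-2Q) = (-2)^4·det(Q) = 16·det(Q).
det(B) = (16)·(-18) = -288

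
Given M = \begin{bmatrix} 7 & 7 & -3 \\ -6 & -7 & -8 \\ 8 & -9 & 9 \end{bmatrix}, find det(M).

Expand along row 1:
  + 7 · |-7 -8; -9 9| = 7·(-63 − 72) = -945
  − 7 · |-6 -8; 8 9| = −7·(-54 − (-64)) = -70
  + (-3) · |-6 -7; 8 -9| = (-3)·(54 − (-56)) = -330
Sum: (-945) + (-70) + (-330) = -1345

-1345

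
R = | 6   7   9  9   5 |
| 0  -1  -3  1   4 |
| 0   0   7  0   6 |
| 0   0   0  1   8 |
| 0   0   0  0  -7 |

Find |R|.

294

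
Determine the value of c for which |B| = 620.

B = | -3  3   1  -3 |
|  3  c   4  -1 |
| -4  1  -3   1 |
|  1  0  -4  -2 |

Expanding along the row containing c, det(B) is linear in c: det(B) = (-94)·c + (-38).
Set (-94)·c + (-38) = 620  ⇒  (-94)·c = 658  ⇒  c = -7.

c = -7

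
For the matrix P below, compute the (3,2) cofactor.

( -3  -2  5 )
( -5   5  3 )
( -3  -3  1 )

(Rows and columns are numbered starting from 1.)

Delete row 3 and column 2; the remaining 2×2 submatrix is [-3 5; -5 3].
Its determinant is (-3)·3 − 5·(-5) = 16.
The cofactor carries sign (−1)^(3+2) = −1, so C_{3,2} = −(16) = -16.

-16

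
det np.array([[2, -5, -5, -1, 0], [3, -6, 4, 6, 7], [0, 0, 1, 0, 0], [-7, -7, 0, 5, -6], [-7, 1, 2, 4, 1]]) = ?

Expand along row 3 (it has 4 zeros):
  + (1) · M_33   where M_33 = det([2 -5 -1 0; 3 -6 6 7; -7 -7 5 -6; -7 1 4 1]) = 2041
det = (+1)·(1)·(2041) = 2041

2041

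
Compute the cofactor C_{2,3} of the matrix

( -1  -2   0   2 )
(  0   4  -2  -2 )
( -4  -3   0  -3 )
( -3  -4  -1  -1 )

The cofactor is -13.

Delete row 2 and column 3; the remaining 3×3 submatrix is [-1 -2 2; -4 -3 -3; -3 -4 -1].
Its determinant is 13.
The cofactor carries sign (−1)^(2+3) = −1, so C_{2,3} = −(13) = -13.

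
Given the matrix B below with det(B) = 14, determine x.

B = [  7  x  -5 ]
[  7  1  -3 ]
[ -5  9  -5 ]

4

Expanding along the column containing x, det(B) is linear in x: det(B) = (50)·x + (-186).
Set (50)·x + (-186) = 14  ⇒  (50)·x = 200  ⇒  x = 4.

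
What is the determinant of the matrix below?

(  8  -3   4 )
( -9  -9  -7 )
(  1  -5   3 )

Expand along column 1:
  + 8 · |-9 -7; -5 3| = 8·(-27 − 35) = -496
  − (-9) · |-3 4; -5 3| = −(-9)·(-9 − (-20)) = 99
  + 1 · |-3 4; -9 -7| = 1·(21 − (-36)) = 57
Sum: (-496) + (99) + (57) = -340

The determinant is -340.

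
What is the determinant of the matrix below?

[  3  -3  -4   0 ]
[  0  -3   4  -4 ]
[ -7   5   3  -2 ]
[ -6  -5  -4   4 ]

The determinant is 1352.

Expand along row 1 (it has 1 zero):
  + (3) · M_11   where M_11 = det([-3 4 -4; 5 3 -2; -5 -4 4]) = -32
  − (-3) · M_12   where M_12 = det([0 4 -4; -7 3 -2; -6 -4 4]) = -24
  + (-4) · M_13   where M_13 = det([0 -3 -4; -7 5 -2; -6 -5 4]) = -380
det = (+1)·(3)·(-32) + (-1)·(-3)·(-24) + (+1)·(-4)·(-380) = 1352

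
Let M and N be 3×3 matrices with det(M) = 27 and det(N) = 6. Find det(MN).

The determinant is 162.

det(MN) = det(M)·det(N) = (27)·(6) = 162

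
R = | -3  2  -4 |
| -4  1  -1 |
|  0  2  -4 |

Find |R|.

det(R) = 6

Expand along row 3:
  − 2 · |-3 -4; -4 -1| = −2·(3 − 16) = 26
  + (-4) · |-3 2; -4 1| = (-4)·(-3 − (-8)) = -20
Sum: (26) + (-20) = 6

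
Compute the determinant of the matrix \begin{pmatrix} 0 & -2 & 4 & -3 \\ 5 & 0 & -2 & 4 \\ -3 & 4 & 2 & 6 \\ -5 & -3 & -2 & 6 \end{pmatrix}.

The determinant is 1516.

Expand along row 1 (it has 1 zero):
  − (-2) · M_12   where M_12 = det([5 -2 4; -3 2 6; -5 -2 6]) = 208
  + (4) · M_13   where M_13 = det([5 0 4; -3 4 6; -5 -3 6]) = 326
  − (-3) · M_14   where M_14 = det([5 0 -2; -3 4 2; -5 -3 -2]) = -68
det = (-1)·(-2)·(208) + (+1)·(4)·(326) + (-1)·(-3)·(-68) = 1516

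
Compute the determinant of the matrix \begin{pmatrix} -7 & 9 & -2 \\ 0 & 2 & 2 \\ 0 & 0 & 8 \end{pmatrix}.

The matrix is upper triangular, so the determinant is the product of the diagonal entries:
det = (-7) · (2) · (8) = -112

-112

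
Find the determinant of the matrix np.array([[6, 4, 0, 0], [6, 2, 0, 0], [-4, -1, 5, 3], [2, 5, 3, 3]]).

The matrix is block lower-triangular with a 2×2 block and a 2×2 block on the diagonal, so its determinant equals the product of the determinants of the diagonal blocks.
det of the 2×2 block = -12
det of the 2×2 block = 6
det = (-12)·(6) = -72

-72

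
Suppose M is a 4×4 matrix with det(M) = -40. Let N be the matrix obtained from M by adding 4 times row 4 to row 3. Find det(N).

Adding a multiple of one row to another leaves the determinant unchanged.
det(N) = (1)·(-40) = -40

|N| = -40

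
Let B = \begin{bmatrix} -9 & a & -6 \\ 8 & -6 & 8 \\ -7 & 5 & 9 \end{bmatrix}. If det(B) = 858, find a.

Expanding along the column containing a, det(B) is linear in a: det(B) = (-128)·a + (858).
Set (-128)·a + (858) = 858  ⇒  (-128)·a = 0  ⇒  a = 0.

a = 0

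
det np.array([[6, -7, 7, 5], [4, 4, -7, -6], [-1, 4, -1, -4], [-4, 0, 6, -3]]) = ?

Expand along row 4 (it has 1 zero):
  − (-4) · M_41   where M_41 = det([-7 7 5; 4 -7 -6; 4 -1 -4]) = -90
  − (6) · M_43   where M_43 = det([6 -7 5; 4 4 -6; -1 4 -4]) = -6
  + (-3) · M_44   where M_44 = det([6 -7 7; 4 4 -7; -1 4 -1]) = 207
det = (-1)·(-4)·(-90) + (-1)·(6)·(-6) + (+1)·(-3)·(207) = -945

The determinant is -945.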